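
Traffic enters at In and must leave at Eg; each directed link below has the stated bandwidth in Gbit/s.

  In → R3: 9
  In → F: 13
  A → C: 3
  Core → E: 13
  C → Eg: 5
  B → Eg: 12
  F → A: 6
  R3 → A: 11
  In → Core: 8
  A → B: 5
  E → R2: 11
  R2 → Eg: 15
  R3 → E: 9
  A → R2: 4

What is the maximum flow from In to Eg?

Augment In→Core→E→R2→Eg: bottleneck 8, flow now 8.
Augment In→F→A→C→Eg: bottleneck 3, flow now 11.
Augment In→F→A→R2→Eg: bottleneck 3, flow now 14.
Augment In→R3→E→R2→Eg: bottleneck 3, flow now 17.
Augment In→R3→A→R2→Eg: bottleneck 1, flow now 18.
Augment In→R3→A→B→Eg: bottleneck 5, flow now 23.
No augmenting path remains; maximum flow = 23.
In the residual graph, reachable from In: {In, F}.
Min-cut edges: In→Core (8), In→R3 (9), F→A (6); capacity 8 + 9 + 6 = 23.
This cut is saturated, so no flow can exceed 23.

23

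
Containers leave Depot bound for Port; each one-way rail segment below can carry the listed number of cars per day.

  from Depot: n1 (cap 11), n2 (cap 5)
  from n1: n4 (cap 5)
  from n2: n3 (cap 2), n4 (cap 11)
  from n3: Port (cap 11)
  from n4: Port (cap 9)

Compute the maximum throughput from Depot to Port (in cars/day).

10

Augment Depot→n1→n4→Port: bottleneck 5, flow now 5.
Augment Depot→n2→n3→Port: bottleneck 2, flow now 7.
Augment Depot→n2→n4→Port: bottleneck 3, flow now 10.
No augmenting path remains; maximum flow = 10.
In the residual graph, reachable from Depot: {Depot, n1}.
Min-cut edges: Depot→n2 (5), n1→n4 (5); capacity 5 + 5 = 10.
This cut is saturated, so no flow can exceed 10.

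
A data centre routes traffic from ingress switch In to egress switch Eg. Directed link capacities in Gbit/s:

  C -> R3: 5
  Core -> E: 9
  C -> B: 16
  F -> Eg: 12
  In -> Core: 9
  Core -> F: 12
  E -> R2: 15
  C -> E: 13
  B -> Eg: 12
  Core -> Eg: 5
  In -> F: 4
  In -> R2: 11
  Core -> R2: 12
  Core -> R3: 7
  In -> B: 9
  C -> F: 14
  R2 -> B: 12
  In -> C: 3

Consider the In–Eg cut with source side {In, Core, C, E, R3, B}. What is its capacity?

85

Edges leaving {In, Core, C, E, R3, B}: In→F (4), In→R2 (11), Core→F (12), Core→R2 (12), Core→Eg (5), C→F (14), E→R2 (15), B→Eg (12).
Cut capacity = 4 + 11 + 12 + 12 + 5 + 14 + 15 + 12 = 85.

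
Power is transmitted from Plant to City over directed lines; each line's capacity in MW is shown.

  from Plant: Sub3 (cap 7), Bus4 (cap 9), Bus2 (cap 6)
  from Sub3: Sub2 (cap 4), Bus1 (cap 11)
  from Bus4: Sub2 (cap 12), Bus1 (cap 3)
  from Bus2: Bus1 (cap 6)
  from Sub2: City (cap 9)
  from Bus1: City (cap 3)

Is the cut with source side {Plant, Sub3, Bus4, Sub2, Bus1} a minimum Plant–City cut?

No — its capacity is 18, but the minimum cut has capacity 12.

Given cut capacity: 6 + 9 + 3 = 18.
Augment Plant→Sub3→Sub2→City: bottleneck 4, flow now 4.
Augment Plant→Sub3→Bus1→City: bottleneck 3, flow now 7.
Augment Plant→Bus4→Sub2→City: bottleneck 5, flow now 12.
No augmenting path remains; maximum flow = 12.
In the residual graph, reachable from Plant: {Plant, Sub3, Bus4, Bus2, Sub2, Bus1}.
Min-cut edges: Sub2→City (9), Bus1→City (3); capacity 9 + 3 = 12.
Cut capacity 18 exceeds the max flow 12, so it is not minimum.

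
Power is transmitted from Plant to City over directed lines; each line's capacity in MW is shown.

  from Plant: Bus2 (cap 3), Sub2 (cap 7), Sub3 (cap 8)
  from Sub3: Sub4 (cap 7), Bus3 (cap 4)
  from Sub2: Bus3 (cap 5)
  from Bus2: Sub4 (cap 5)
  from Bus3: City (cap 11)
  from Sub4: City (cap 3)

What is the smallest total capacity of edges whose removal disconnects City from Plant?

Augment Plant→Sub3→Bus3→City: bottleneck 4, flow now 4.
Augment Plant→Sub3→Sub4→City: bottleneck 3, flow now 7.
Augment Plant→Sub2→Bus3→City: bottleneck 5, flow now 12.
No augmenting path remains; maximum flow = 12.
By max-flow min-cut, the minimum cut capacity equals the max flow.
In the residual graph, reachable from Plant: {Plant, Sub3, Sub2, Bus2, Sub4}.
Min-cut edges: Sub3→Bus3 (4), Sub2→Bus3 (5), Sub4→City (3); capacity 4 + 5 + 3 = 12.

12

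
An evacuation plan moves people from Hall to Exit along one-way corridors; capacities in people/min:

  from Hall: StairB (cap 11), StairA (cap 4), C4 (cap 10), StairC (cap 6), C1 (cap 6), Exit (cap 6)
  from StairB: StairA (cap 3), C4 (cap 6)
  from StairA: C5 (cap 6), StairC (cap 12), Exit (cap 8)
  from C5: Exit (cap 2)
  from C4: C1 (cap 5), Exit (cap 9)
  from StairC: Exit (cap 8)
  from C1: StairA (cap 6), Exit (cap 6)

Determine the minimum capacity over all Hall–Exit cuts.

39

Augment Hall→Exit: bottleneck 6, flow now 6.
Augment Hall→StairA→Exit: bottleneck 4, flow now 10.
Augment Hall→C4→Exit: bottleneck 9, flow now 19.
Augment Hall→StairC→Exit: bottleneck 6, flow now 25.
Augment Hall→C1→Exit: bottleneck 6, flow now 31.
Augment Hall→StairB→StairA→Exit: bottleneck 3, flow now 34.
Augment Hall→C4→C1→StairA→Exit: bottleneck 1, flow now 35.
Augment Hall→StairB→C4→C1→StairA→C5→Exit: bottleneck 2, flow now 37.
Augment Hall→StairB→C4→C1→StairA→StairC→Exit: bottleneck 2, flow now 39.
No augmenting path remains; maximum flow = 39.
By max-flow min-cut, the minimum cut capacity equals the max flow.
In the residual graph, reachable from Hall: {Hall, StairB, C4}.
Min-cut edges: Hall→StairA (4), Hall→StairC (6), Hall→C1 (6), Hall→Exit (6), StairB→StairA (3), C4→C1 (5), C4→Exit (9); capacity 4 + 6 + 6 + 6 + 3 + 5 + 9 = 39.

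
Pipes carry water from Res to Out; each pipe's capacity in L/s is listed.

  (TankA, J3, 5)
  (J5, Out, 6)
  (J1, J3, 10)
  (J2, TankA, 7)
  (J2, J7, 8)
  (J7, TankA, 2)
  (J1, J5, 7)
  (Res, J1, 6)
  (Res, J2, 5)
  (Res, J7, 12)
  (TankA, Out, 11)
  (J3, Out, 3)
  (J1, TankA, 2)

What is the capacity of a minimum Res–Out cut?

13

Augment Res→J2→TankA→Out: bottleneck 5, flow now 5.
Augment Res→J1→J5→Out: bottleneck 6, flow now 11.
Augment Res→J7→TankA→Out: bottleneck 2, flow now 13.
No augmenting path remains; maximum flow = 13.
By max-flow min-cut, the minimum cut capacity equals the max flow.
In the residual graph, reachable from Res: {Res, J7}.
Min-cut edges: Res→J2 (5), Res→J1 (6), J7→TankA (2); capacity 5 + 6 + 2 = 13.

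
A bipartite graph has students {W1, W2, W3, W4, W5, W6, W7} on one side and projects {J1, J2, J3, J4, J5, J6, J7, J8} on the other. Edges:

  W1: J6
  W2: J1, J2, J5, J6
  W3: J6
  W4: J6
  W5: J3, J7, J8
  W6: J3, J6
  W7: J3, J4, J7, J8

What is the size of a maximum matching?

Unit-capacity flow: source→left, listed edges, right→sink; max matching = max flow.
Augmenting path W1→J6 (+1); matched 1.
Augmenting path W2→J1 (+1); matched 2.
Augmenting path W5→J3 (+1); matched 3.
Augmenting path W7→J4 (+1); matched 4.
Augmenting path W6→J3→W5→J7 (+1); matched 5.
No augmenting path remains; maximum matching = 5.
König certificate: {W2, W5, W6, W7, J6} is a vertex cover of size 5 (every listed pair touches it), so no matching can be larger.

5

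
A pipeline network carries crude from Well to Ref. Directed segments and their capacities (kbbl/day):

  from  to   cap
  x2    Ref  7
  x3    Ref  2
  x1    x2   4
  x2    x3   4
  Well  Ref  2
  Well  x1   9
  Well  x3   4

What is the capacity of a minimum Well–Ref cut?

8

Augment Well→Ref: bottleneck 2, flow now 2.
Augment Well→x3→Ref: bottleneck 2, flow now 4.
Augment Well→x1→x2→Ref: bottleneck 4, flow now 8.
No augmenting path remains; maximum flow = 8.
By max-flow min-cut, the minimum cut capacity equals the max flow.
In the residual graph, reachable from Well: {Well, x1, x3}.
Min-cut edges: Well→Ref (2), x1→x2 (4), x3→Ref (2); capacity 2 + 4 + 2 = 8.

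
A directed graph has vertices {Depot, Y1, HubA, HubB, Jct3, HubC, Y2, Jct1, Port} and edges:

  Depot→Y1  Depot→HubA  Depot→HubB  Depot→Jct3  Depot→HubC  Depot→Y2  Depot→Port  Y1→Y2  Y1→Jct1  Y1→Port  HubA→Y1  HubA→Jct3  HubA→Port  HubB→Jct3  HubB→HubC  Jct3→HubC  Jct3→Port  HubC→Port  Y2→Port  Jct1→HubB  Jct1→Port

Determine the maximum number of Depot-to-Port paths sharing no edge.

Assign every edge capacity 1; by Menger, the answer equals the max flow.
Path Depot→Port (+1); total 1.
Path Depot→Y1→Port (+1); total 2.
Path Depot→HubA→Port (+1); total 3.
Path Depot→Jct3→Port (+1); total 4.
Path Depot→HubC→Port (+1); total 5.
Path Depot→Y2→Port (+1); total 6.
No residual Depot→Port path; max flow = 6.
Certifying cut of size 6: {Depot→HubA, Depot→Port, Depot→Y1, Depot→Y2, HubC→Port, Jct3→Port}.

6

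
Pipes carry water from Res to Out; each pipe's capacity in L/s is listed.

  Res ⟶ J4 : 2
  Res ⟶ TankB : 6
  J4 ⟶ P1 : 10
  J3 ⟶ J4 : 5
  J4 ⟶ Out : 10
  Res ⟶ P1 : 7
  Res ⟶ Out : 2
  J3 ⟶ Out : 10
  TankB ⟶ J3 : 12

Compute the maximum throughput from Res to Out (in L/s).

10

Augment Res→Out: bottleneck 2, flow now 2.
Augment Res→J4→Out: bottleneck 2, flow now 4.
Augment Res→TankB→J3→Out: bottleneck 6, flow now 10.
No augmenting path remains; maximum flow = 10.
In the residual graph, reachable from Res: {Res, P1}.
Min-cut edges: Res→TankB (6), Res→J4 (2), Res→Out (2); capacity 6 + 2 + 2 = 10.
This cut is saturated, so no flow can exceed 10.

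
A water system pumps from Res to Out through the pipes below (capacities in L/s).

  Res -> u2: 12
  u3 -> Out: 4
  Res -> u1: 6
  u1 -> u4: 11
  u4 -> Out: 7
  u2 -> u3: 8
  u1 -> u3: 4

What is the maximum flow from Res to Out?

Augment Res→u1→u3→Out: bottleneck 4, flow now 4.
Augment Res→u1→u4→Out: bottleneck 2, flow now 6.
Augment Res→u2→u3→u1→u4→Out: bottleneck 4, flow now 10. (uses reverse residual edge)
No augmenting path remains; maximum flow = 10.
In the residual graph, reachable from Res: {Res, u2, u3}.
Min-cut edges: Res→u1 (6), u3→Out (4); capacity 6 + 4 = 10.
This cut is saturated, so no flow can exceed 10.

10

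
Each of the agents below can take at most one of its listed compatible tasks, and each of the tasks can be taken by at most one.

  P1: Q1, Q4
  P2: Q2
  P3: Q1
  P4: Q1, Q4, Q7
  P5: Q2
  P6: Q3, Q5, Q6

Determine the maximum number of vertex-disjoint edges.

5

Unit-capacity flow: source→left, listed edges, right→sink; max matching = max flow.
Augmenting path P1→Q1 (+1); matched 1.
Augmenting path P2→Q2 (+1); matched 2.
Augmenting path P4→Q4 (+1); matched 3.
Augmenting path P6→Q3 (+1); matched 4.
Augmenting path P3→Q1→P1→Q4→P4→Q7 (+1); matched 5.
No augmenting path remains; maximum matching = 5.
König certificate: {P1, P3, P4, P6, Q2} is a vertex cover of size 5 (every listed pair touches it), so no matching can be larger.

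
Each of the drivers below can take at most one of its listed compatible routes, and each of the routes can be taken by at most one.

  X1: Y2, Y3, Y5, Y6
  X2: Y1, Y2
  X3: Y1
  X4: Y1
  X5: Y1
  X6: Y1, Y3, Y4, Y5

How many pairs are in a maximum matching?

4

Unit-capacity flow: source→left, listed edges, right→sink; max matching = max flow.
Augmenting path X1→Y2 (+1); matched 1.
Augmenting path X2→Y1 (+1); matched 2.
Augmenting path X6→Y3 (+1); matched 3.
Augmenting path X3→Y1→X2→Y2→X1→Y5 (+1); matched 4.
No augmenting path remains; maximum matching = 4.
König certificate: {X1, X2, X6, Y1} is a vertex cover of size 4 (every listed pair touches it), so no matching can be larger.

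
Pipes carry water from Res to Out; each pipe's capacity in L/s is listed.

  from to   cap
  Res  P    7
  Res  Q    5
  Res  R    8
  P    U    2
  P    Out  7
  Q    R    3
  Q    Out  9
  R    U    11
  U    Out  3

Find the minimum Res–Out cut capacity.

15

Augment Res→P→Out: bottleneck 7, flow now 7.
Augment Res→Q→Out: bottleneck 5, flow now 12.
Augment Res→R→U→Out: bottleneck 3, flow now 15.
No augmenting path remains; maximum flow = 15.
By max-flow min-cut, the minimum cut capacity equals the max flow.
In the residual graph, reachable from Res: {Res, R, U}.
Min-cut edges: Res→P (7), Res→Q (5), U→Out (3); capacity 7 + 5 + 3 = 15.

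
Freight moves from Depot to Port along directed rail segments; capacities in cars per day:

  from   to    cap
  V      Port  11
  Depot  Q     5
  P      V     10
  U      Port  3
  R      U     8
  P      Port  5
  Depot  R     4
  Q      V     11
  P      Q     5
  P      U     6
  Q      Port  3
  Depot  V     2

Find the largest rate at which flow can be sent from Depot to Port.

Augment Depot→Q→Port: bottleneck 3, flow now 3.
Augment Depot→V→Port: bottleneck 2, flow now 5.
Augment Depot→Q→V→Port: bottleneck 2, flow now 7.
Augment Depot→R→U→Port: bottleneck 3, flow now 10.
No augmenting path remains; maximum flow = 10.
In the residual graph, reachable from Depot: {Depot, R, U}.
Min-cut edges: Depot→Q (5), Depot→V (2), U→Port (3); capacity 5 + 2 + 3 = 10.
This cut is saturated, so no flow can exceed 10.

10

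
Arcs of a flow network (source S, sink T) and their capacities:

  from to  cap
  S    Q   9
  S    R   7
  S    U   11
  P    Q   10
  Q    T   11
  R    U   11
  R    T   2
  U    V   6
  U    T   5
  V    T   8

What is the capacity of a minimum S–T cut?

Augment S→Q→T: bottleneck 9, flow now 9.
Augment S→R→T: bottleneck 2, flow now 11.
Augment S→U→T: bottleneck 5, flow now 16.
Augment S→U→V→T: bottleneck 6, flow now 22.
No augmenting path remains; maximum flow = 22.
By max-flow min-cut, the minimum cut capacity equals the max flow.
In the residual graph, reachable from S: {S, R, U}.
Min-cut edges: S→Q (9), R→T (2), U→V (6), U→T (5); capacity 9 + 2 + 6 + 5 = 22.

22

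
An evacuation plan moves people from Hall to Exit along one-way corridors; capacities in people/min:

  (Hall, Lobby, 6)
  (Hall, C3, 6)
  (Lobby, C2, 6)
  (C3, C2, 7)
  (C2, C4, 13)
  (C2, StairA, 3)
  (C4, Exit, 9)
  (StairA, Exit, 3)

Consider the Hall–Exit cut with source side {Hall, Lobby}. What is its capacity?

Edges leaving {Hall, Lobby}: Hall→C3 (6), Lobby→C2 (6).
Cut capacity = 6 + 6 = 12.

12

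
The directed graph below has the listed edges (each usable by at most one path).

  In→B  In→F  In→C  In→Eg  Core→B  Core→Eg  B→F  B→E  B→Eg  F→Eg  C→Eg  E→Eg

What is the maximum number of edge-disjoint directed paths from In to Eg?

Assign every edge capacity 1; by Menger, the answer equals the max flow.
Path In→Eg (+1); total 1.
Path In→B→Eg (+1); total 2.
Path In→F→Eg (+1); total 3.
Path In→C→Eg (+1); total 4.
No residual In→Eg path; max flow = 4.
Certifying cut of size 4: {In→B, In→C, In→Eg, In→F}.

4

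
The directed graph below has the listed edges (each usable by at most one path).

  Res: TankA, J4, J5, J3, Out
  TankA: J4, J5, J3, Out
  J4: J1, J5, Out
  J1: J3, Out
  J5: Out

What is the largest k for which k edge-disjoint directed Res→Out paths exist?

Assign every edge capacity 1; by Menger, the answer equals the max flow.
Path Res→Out (+1); total 1.
Path Res→TankA→Out (+1); total 2.
Path Res→J4→Out (+1); total 3.
Path Res→J5→Out (+1); total 4.
No residual Res→Out path; max flow = 4.
Certifying cut of size 4: {Res→J4, Res→J5, Res→Out, Res→TankA}.

4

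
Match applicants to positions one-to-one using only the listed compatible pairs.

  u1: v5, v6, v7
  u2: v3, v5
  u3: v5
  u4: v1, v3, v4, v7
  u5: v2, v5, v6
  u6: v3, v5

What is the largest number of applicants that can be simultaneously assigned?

Unit-capacity flow: source→left, listed edges, right→sink; max matching = max flow.
Augmenting path u1→v5 (+1); matched 1.
Augmenting path u2→v3 (+1); matched 2.
Augmenting path u4→v1 (+1); matched 3.
Augmenting path u5→v2 (+1); matched 4.
Augmenting path u3→v5→u1→v6 (+1); matched 5.
No augmenting path remains; maximum matching = 5.
König certificate: {u1, u4, u5, v3, v5} is a vertex cover of size 5 (every listed pair touches it), so no matching can be larger.

5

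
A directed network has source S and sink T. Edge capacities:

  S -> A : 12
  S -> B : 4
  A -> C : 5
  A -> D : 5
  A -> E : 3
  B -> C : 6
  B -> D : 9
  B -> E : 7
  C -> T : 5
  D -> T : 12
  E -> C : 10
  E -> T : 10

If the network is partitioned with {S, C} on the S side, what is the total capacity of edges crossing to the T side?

Edges leaving {S, C}: S→A (12), S→B (4), C→T (5).
Cut capacity = 12 + 4 + 5 = 21.

21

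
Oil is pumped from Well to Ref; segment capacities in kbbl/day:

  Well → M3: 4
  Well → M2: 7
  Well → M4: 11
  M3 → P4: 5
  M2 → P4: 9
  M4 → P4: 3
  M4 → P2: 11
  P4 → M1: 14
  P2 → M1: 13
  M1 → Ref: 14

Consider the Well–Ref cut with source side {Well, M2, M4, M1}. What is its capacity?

41

Edges leaving {Well, M2, M4, M1}: Well→M3 (4), M2→P4 (9), M4→P4 (3), M4→P2 (11), M1→Ref (14).
Cut capacity = 4 + 9 + 3 + 11 + 14 = 41.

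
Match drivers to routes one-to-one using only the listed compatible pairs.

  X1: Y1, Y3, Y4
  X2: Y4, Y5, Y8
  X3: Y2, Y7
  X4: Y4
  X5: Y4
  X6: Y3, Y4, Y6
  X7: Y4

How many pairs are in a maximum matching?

Unit-capacity flow: source→left, listed edges, right→sink; max matching = max flow.
Augmenting path X1→Y1 (+1); matched 1.
Augmenting path X2→Y4 (+1); matched 2.
Augmenting path X3→Y2 (+1); matched 3.
Augmenting path X6→Y3 (+1); matched 4.
Augmenting path X4→Y4→X2→Y5 (+1); matched 5.
No augmenting path remains; maximum matching = 5.
König certificate: {X1, X2, X3, X6, Y4} is a vertex cover of size 5 (every listed pair touches it), so no matching can be larger.

5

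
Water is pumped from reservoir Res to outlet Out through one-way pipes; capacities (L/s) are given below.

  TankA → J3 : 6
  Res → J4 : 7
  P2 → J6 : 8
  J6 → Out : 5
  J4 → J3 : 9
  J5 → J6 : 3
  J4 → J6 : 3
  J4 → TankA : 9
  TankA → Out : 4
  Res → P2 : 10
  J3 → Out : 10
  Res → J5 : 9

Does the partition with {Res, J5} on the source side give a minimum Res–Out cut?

No — its capacity is 20, but the minimum cut has capacity 12.

Given cut capacity: 10 + 7 + 3 = 20.
Augment Res→P2→J6→Out: bottleneck 5, flow now 5.
Augment Res→J4→J3→Out: bottleneck 7, flow now 12.
No augmenting path remains; maximum flow = 12.
In the residual graph, reachable from Res: {Res, P2, J5, J6}.
Min-cut edges: Res→J4 (7), J6→Out (5); capacity 7 + 5 = 12.
Cut capacity 20 exceeds the max flow 12, so it is not minimum.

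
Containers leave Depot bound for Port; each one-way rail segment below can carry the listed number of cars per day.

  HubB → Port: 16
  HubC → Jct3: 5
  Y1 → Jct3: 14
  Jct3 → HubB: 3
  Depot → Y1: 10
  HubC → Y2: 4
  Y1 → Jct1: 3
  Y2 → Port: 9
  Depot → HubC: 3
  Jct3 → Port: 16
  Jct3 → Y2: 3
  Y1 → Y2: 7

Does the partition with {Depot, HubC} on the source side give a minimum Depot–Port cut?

No — its capacity is 19, but the minimum cut has capacity 13.

Given cut capacity: 10 + 5 + 4 = 19.
Augment Depot→HubC→Jct3→Port: bottleneck 3, flow now 3.
Augment Depot→Y1→Jct3→Port: bottleneck 10, flow now 13.
No augmenting path remains; maximum flow = 13.
In the residual graph, reachable from Depot: {Depot}.
Min-cut edges: Depot→HubC (3), Depot→Y1 (10); capacity 3 + 10 = 13.
Cut capacity 19 exceeds the max flow 13, so it is not minimum.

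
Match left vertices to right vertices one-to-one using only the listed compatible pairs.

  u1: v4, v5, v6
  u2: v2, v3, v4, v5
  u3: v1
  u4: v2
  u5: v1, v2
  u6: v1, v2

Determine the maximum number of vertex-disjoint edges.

Unit-capacity flow: source→left, listed edges, right→sink; max matching = max flow.
Augmenting path u1→v4 (+1); matched 1.
Augmenting path u2→v2 (+1); matched 2.
Augmenting path u3→v1 (+1); matched 3.
Augmenting path u4→v2→u2→v3 (+1); matched 4.
No augmenting path remains; maximum matching = 4.
König certificate: {u1, u2, v1, v2} is a vertex cover of size 4 (every listed pair touches it), so no matching can be larger.

4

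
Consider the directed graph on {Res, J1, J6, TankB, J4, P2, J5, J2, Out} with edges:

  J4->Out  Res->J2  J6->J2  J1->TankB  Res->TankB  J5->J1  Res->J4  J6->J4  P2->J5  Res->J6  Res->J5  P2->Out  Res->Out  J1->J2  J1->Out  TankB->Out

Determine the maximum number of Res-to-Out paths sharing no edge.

4

Assign every edge capacity 1; by Menger, the answer equals the max flow.
Path Res→Out (+1); total 1.
Path Res→TankB→Out (+1); total 2.
Path Res→J4→Out (+1); total 3.
Path Res→J5→J1→Out (+1); total 4.
No residual Res→Out path; max flow = 4.
Certifying cut of size 4: {J4→Out, Res→J5, Res→Out, Res→TankB}.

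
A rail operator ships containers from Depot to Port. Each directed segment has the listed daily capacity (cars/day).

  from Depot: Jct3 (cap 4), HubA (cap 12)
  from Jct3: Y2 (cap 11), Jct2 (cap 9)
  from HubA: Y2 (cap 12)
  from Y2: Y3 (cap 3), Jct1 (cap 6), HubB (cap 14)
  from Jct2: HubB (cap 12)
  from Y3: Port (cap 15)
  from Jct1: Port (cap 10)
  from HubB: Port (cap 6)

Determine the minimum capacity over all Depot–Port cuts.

Augment Depot→Jct3→Y2→Y3→Port: bottleneck 3, flow now 3.
Augment Depot→Jct3→Y2→Jct1→Port: bottleneck 1, flow now 4.
Augment Depot→HubA→Y2→Jct1→Port: bottleneck 5, flow now 9.
Augment Depot→HubA→Y2→HubB→Port: bottleneck 6, flow now 15.
No augmenting path remains; maximum flow = 15.
By max-flow min-cut, the minimum cut capacity equals the max flow.
In the residual graph, reachable from Depot: {Depot, Jct3, HubA, Y2, Jct2, HubB}.
Min-cut edges: Y2→Y3 (3), Y2→Jct1 (6), HubB→Port (6); capacity 3 + 6 + 6 = 15.

15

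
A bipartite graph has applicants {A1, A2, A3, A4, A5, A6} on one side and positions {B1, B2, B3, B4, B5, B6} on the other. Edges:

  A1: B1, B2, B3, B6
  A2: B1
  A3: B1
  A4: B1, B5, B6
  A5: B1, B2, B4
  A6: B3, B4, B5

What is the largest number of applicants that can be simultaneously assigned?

Unit-capacity flow: source→left, listed edges, right→sink; max matching = max flow.
Augmenting path A1→B1 (+1); matched 1.
Augmenting path A4→B5 (+1); matched 2.
Augmenting path A5→B2 (+1); matched 3.
Augmenting path A6→B3 (+1); matched 4.
Augmenting path A2→B1→A1→B6 (+1); matched 5.
No augmenting path remains; maximum matching = 5.
König certificate: {A1, A4, A5, A6, B1} is a vertex cover of size 5 (every listed pair touches it), so no matching can be larger.

5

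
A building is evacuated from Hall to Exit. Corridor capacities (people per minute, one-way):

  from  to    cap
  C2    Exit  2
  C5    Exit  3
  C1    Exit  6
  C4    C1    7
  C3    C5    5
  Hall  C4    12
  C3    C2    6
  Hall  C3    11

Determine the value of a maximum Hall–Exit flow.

Augment Hall→C4→C1→Exit: bottleneck 6, flow now 6.
Augment Hall→C3→C5→Exit: bottleneck 3, flow now 9.
Augment Hall→C3→C2→Exit: bottleneck 2, flow now 11.
No augmenting path remains; maximum flow = 11.
In the residual graph, reachable from Hall: {Hall, C4, C3, C5, C2, C1}.
Min-cut edges: C5→Exit (3), C2→Exit (2), C1→Exit (6); capacity 3 + 2 + 6 = 11.
This cut is saturated, so no flow can exceed 11.

11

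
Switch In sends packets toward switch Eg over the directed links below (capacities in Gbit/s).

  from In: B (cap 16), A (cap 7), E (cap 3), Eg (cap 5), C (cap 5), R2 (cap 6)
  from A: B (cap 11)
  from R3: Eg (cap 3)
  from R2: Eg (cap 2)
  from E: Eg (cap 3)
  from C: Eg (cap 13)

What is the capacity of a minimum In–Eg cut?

Augment In→Eg: bottleneck 5, flow now 5.
Augment In→R2→Eg: bottleneck 2, flow now 7.
Augment In→E→Eg: bottleneck 3, flow now 10.
Augment In→C→Eg: bottleneck 5, flow now 15.
No augmenting path remains; maximum flow = 15.
By max-flow min-cut, the minimum cut capacity equals the max flow.
In the residual graph, reachable from In: {In, A, R2, B}.
Min-cut edges: In→E (3), In→C (5), In→Eg (5), R2→Eg (2); capacity 3 + 5 + 5 + 2 = 15.

15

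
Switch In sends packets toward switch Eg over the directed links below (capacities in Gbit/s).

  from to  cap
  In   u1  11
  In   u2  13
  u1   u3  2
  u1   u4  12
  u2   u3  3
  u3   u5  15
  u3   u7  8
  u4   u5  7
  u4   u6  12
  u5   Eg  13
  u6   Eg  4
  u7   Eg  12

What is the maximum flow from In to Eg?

14

Augment In→u1→u3→u5→Eg: bottleneck 2, flow now 2.
Augment In→u1→u4→u5→Eg: bottleneck 7, flow now 9.
Augment In→u1→u4→u6→Eg: bottleneck 2, flow now 11.
Augment In→u2→u3→u5→Eg: bottleneck 3, flow now 14.
No augmenting path remains; maximum flow = 14.
In the residual graph, reachable from In: {In, u2}.
Min-cut edges: In→u1 (11), u2→u3 (3); capacity 11 + 3 = 14.
This cut is saturated, so no flow can exceed 14.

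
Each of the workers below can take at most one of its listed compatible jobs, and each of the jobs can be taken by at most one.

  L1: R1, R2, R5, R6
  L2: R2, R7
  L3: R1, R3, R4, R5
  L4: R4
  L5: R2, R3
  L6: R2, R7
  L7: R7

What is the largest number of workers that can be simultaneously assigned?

Unit-capacity flow: source→left, listed edges, right→sink; max matching = max flow.
Augmenting path L1→R1 (+1); matched 1.
Augmenting path L2→R2 (+1); matched 2.
Augmenting path L3→R3 (+1); matched 3.
Augmenting path L4→R4 (+1); matched 4.
Augmenting path L6→R7 (+1); matched 5.
Augmenting path L5→R3→L3→R5 (+1); matched 6.
No augmenting path remains; maximum matching = 6.
König certificate: {L1, L3, L4, L5, R2, R7} is a vertex cover of size 6 (every listed pair touches it), so no matching can be larger.

6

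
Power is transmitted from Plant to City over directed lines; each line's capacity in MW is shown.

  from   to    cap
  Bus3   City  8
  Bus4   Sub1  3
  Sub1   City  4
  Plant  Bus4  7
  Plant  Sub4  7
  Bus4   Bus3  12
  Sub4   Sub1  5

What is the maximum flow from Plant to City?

11

Augment Plant→Bus4→Sub1→City: bottleneck 3, flow now 3.
Augment Plant→Bus4→Bus3→City: bottleneck 4, flow now 7.
Augment Plant→Sub4→Sub1→City: bottleneck 1, flow now 8.
Augment Plant→Sub4→Sub1→Bus4→Bus3→City: bottleneck 3, flow now 11. (uses reverse residual edge)
No augmenting path remains; maximum flow = 11.
In the residual graph, reachable from Plant: {Plant, Sub4, Sub1}.
Min-cut edges: Plant→Bus4 (7), Sub1→City (4); capacity 7 + 4 = 11.
This cut is saturated, so no flow can exceed 11.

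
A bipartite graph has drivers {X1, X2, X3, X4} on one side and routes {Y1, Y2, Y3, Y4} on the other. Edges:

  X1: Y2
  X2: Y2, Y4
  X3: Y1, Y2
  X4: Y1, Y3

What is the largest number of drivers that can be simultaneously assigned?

4

Unit-capacity flow: source→left, listed edges, right→sink; max matching = max flow.
Augmenting path X1→Y2 (+1); matched 1.
Augmenting path X2→Y4 (+1); matched 2.
Augmenting path X3→Y1 (+1); matched 3.
Augmenting path X4→Y3 (+1); matched 4.
No augmenting path remains; maximum matching = 4.
König certificate: {X1, X2, X3, X4} is a vertex cover of size 4 (every listed pair touches it), so no matching can be larger.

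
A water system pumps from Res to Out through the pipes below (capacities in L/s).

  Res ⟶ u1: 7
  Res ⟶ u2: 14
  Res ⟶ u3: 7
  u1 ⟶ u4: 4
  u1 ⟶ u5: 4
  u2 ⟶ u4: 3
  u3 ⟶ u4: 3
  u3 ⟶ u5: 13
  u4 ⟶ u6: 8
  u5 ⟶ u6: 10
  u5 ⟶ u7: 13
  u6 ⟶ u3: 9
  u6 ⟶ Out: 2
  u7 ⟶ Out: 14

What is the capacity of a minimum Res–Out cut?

Augment Res→u1→u4→u6→Out: bottleneck 2, flow now 2.
Augment Res→u1→u5→u7→Out: bottleneck 4, flow now 6.
Augment Res→u3→u5→u7→Out: bottleneck 7, flow now 13.
Augment Res→u1→u4→u6→u3→u5→u7→Out: bottleneck 1, flow now 14.
Augment Res→u2→u4→u6→u3→u5→u7→Out: bottleneck 1, flow now 15.
No augmenting path remains; maximum flow = 15.
By max-flow min-cut, the minimum cut capacity equals the max flow.
In the residual graph, reachable from Res: {Res, u1, u2, u3, u4, u5, u6}.
Min-cut edges: u5→u7 (13), u6→Out (2); capacity 13 + 2 = 15.

15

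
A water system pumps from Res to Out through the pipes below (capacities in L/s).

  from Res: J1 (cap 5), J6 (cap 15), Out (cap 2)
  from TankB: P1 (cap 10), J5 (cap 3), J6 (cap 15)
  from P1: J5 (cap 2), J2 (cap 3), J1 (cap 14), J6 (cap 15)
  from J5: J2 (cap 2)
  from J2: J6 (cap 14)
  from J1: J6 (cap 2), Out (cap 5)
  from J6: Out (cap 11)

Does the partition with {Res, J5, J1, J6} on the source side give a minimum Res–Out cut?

Given cut capacity: 2 + 2 + 5 + 11 = 20.
Augment Res→Out: bottleneck 2, flow now 2.
Augment Res→J1→Out: bottleneck 5, flow now 7.
Augment Res→J6→Out: bottleneck 11, flow now 18.
No augmenting path remains; maximum flow = 18.
In the residual graph, reachable from Res: {Res, J6}.
Min-cut edges: Res→J1 (5), Res→Out (2), J6→Out (11); capacity 5 + 2 + 11 = 18.
Cut capacity 20 exceeds the max flow 18, so it is not minimum.

No — its capacity is 20, but the minimum cut has capacity 18.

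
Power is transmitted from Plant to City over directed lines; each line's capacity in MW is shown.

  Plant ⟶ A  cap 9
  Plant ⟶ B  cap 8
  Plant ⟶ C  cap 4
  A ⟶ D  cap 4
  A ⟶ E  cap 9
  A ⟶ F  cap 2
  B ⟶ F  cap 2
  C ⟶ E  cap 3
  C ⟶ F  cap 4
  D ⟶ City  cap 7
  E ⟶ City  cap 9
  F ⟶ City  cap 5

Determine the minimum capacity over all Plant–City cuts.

15

Augment Plant→A→D→City: bottleneck 4, flow now 4.
Augment Plant→A→E→City: bottleneck 5, flow now 9.
Augment Plant→B→F→City: bottleneck 2, flow now 11.
Augment Plant→C→E→City: bottleneck 3, flow now 14.
Augment Plant→C→F→City: bottleneck 1, flow now 15.
No augmenting path remains; maximum flow = 15.
By max-flow min-cut, the minimum cut capacity equals the max flow.
In the residual graph, reachable from Plant: {Plant, B}.
Min-cut edges: Plant→A (9), Plant→C (4), B→F (2); capacity 9 + 4 + 2 = 15.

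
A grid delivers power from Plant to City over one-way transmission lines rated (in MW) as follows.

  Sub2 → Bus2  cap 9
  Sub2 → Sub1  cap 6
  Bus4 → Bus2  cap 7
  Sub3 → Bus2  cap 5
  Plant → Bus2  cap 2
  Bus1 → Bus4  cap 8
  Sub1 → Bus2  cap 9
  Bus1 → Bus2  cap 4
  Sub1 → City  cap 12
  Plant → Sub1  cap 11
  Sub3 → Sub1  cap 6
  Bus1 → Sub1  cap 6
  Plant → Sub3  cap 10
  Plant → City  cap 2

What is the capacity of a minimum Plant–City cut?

Augment Plant→City: bottleneck 2, flow now 2.
Augment Plant→Sub1→City: bottleneck 11, flow now 13.
Augment Plant→Sub3→Sub1→City: bottleneck 1, flow now 14.
No augmenting path remains; maximum flow = 14.
By max-flow min-cut, the minimum cut capacity equals the max flow.
In the residual graph, reachable from Plant: {Plant, Sub3, Sub1, Bus2}.
Min-cut edges: Plant→City (2), Sub1→City (12); capacity 2 + 12 = 14.

14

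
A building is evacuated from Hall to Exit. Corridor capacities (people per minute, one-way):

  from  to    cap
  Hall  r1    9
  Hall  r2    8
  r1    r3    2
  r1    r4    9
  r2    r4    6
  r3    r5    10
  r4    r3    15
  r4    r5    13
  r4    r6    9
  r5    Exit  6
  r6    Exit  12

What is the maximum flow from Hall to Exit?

15

Augment Hall→r1→r3→r5→Exit: bottleneck 2, flow now 2.
Augment Hall→r1→r4→r5→Exit: bottleneck 4, flow now 6.
Augment Hall→r1→r4→r6→Exit: bottleneck 3, flow now 9.
Augment Hall→r2→r4→r6→Exit: bottleneck 6, flow now 15.
No augmenting path remains; maximum flow = 15.
In the residual graph, reachable from Hall: {Hall, r2}.
Min-cut edges: Hall→r1 (9), r2→r4 (6); capacity 9 + 6 = 15.
This cut is saturated, so no flow can exceed 15.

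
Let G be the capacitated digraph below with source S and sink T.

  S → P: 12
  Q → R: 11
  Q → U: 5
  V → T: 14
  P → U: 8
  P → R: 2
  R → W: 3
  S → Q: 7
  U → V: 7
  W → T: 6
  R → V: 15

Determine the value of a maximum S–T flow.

16

Augment S→P→R→V→T: bottleneck 2, flow now 2.
Augment S→P→U→V→T: bottleneck 7, flow now 9.
Augment S→Q→R→V→T: bottleneck 5, flow now 14.
Augment S→Q→R→W→T: bottleneck 2, flow now 16.
No augmenting path remains; maximum flow = 16.
In the residual graph, reachable from S: {S, P, U}.
Min-cut edges: S→Q (7), P→R (2), U→V (7); capacity 7 + 2 + 7 = 16.
This cut is saturated, so no flow can exceed 16.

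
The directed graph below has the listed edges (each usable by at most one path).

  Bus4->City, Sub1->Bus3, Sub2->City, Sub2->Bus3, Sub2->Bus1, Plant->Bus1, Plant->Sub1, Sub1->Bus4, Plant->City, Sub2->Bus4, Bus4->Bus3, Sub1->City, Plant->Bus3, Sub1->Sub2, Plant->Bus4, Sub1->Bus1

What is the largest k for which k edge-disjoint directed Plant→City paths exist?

Assign every edge capacity 1; by Menger, the answer equals the max flow.
Path Plant→City (+1); total 1.
Path Plant→Sub1→City (+1); total 2.
Path Plant→Bus4→City (+1); total 3.
No residual Plant→City path; max flow = 3.
Certifying cut of size 3: {Plant→Bus4, Plant→City, Plant→Sub1}.

3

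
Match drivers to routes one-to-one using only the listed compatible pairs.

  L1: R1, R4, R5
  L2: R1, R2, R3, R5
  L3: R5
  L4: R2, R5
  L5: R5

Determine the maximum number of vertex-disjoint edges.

Unit-capacity flow: source→left, listed edges, right→sink; max matching = max flow.
Augmenting path L1→R1 (+1); matched 1.
Augmenting path L2→R2 (+1); matched 2.
Augmenting path L3→R5 (+1); matched 3.
Augmenting path L4→R2→L2→R3 (+1); matched 4.
No augmenting path remains; maximum matching = 4.
König certificate: {L1, L2, L4, R5} is a vertex cover of size 4 (every listed pair touches it), so no matching can be larger.

4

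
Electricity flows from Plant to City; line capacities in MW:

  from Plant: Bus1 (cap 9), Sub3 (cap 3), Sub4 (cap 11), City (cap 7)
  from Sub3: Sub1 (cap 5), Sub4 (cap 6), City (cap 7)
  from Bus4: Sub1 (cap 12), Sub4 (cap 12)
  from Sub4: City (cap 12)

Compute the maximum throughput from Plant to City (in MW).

21

Augment Plant→City: bottleneck 7, flow now 7.
Augment Plant→Sub3→City: bottleneck 3, flow now 10.
Augment Plant→Sub4→City: bottleneck 11, flow now 21.
No augmenting path remains; maximum flow = 21.
In the residual graph, reachable from Plant: {Plant, Bus1}.
Min-cut edges: Plant→Sub3 (3), Plant→Sub4 (11), Plant→City (7); capacity 3 + 11 + 7 = 21.
This cut is saturated, so no flow can exceed 21.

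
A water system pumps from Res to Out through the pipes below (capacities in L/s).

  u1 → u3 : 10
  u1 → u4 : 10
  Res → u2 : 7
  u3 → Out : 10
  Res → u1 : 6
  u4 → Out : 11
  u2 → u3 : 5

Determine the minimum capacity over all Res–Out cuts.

11

Augment Res→u1→u3→Out: bottleneck 6, flow now 6.
Augment Res→u2→u3→Out: bottleneck 4, flow now 10.
Augment Res→u2→u3→u1→u4→Out: bottleneck 1, flow now 11. (uses reverse residual edge)
No augmenting path remains; maximum flow = 11.
By max-flow min-cut, the minimum cut capacity equals the max flow.
In the residual graph, reachable from Res: {Res, u2}.
Min-cut edges: Res→u1 (6), u2→u3 (5); capacity 6 + 5 = 11.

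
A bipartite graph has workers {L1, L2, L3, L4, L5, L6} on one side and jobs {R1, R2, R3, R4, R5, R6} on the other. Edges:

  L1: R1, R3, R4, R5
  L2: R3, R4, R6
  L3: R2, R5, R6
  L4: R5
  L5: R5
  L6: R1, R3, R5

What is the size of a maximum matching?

5

Unit-capacity flow: source→left, listed edges, right→sink; max matching = max flow.
Augmenting path L1→R1 (+1); matched 1.
Augmenting path L2→R3 (+1); matched 2.
Augmenting path L3→R2 (+1); matched 3.
Augmenting path L4→R5 (+1); matched 4.
Augmenting path L6→R1→L1→R4 (+1); matched 5.
No augmenting path remains; maximum matching = 5.
König certificate: {L1, L2, L3, L6, R5} is a vertex cover of size 5 (every listed pair touches it), so no matching can be larger.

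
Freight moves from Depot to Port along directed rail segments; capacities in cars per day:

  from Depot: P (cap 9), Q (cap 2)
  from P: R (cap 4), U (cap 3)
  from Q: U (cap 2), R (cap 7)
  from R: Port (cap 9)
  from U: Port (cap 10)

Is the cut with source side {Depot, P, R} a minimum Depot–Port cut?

No — its capacity is 14, but the minimum cut has capacity 9.

Given cut capacity: 2 + 3 + 9 = 14.
Augment Depot→P→R→Port: bottleneck 4, flow now 4.
Augment Depot→P→U→Port: bottleneck 3, flow now 7.
Augment Depot→Q→R→Port: bottleneck 2, flow now 9.
No augmenting path remains; maximum flow = 9.
In the residual graph, reachable from Depot: {Depot, P}.
Min-cut edges: Depot→Q (2), P→R (4), P→U (3); capacity 2 + 4 + 3 = 9.
Cut capacity 14 exceeds the max flow 9, so it is not minimum.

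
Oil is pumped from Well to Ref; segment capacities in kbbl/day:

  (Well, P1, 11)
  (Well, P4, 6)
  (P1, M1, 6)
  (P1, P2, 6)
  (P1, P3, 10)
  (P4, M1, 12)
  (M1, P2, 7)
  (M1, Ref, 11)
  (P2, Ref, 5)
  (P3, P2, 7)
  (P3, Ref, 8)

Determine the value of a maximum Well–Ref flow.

Augment Well→P1→M1→Ref: bottleneck 6, flow now 6.
Augment Well→P1→P2→Ref: bottleneck 5, flow now 11.
Augment Well→P4→M1→Ref: bottleneck 5, flow now 16.
Augment Well→P4→M1→P1→P3→Ref: bottleneck 1, flow now 17. (uses reverse residual edge)
No augmenting path remains; maximum flow = 17.
In the residual graph, reachable from Well: {Well}.
Min-cut edges: Well→P1 (11), Well→P4 (6); capacity 11 + 6 = 17.
This cut is saturated, so no flow can exceed 17.

17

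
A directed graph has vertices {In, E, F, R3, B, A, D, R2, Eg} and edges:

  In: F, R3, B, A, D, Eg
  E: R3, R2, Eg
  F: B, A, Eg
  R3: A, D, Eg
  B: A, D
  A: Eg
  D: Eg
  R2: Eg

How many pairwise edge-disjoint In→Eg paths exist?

Assign every edge capacity 1; by Menger, the answer equals the max flow.
Path In→Eg (+1); total 1.
Path In→F→Eg (+1); total 2.
Path In→R3→Eg (+1); total 3.
Path In→A→Eg (+1); total 4.
Path In→D→Eg (+1); total 5.
No residual In→Eg path; max flow = 5.
Certifying cut of size 5: {A→Eg, D→Eg, In→Eg, In→F, In→R3}.

5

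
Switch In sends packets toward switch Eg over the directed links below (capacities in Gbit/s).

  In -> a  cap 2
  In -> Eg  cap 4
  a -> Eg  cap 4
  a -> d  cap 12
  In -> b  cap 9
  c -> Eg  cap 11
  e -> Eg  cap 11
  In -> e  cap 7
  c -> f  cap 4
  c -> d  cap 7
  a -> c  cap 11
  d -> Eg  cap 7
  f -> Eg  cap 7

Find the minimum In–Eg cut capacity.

Augment In→Eg: bottleneck 4, flow now 4.
Augment In→a→Eg: bottleneck 2, flow now 6.
Augment In→e→Eg: bottleneck 7, flow now 13.
No augmenting path remains; maximum flow = 13.
By max-flow min-cut, the minimum cut capacity equals the max flow.
In the residual graph, reachable from In: {In, b}.
Min-cut edges: In→a (2), In→e (7), In→Eg (4); capacity 2 + 7 + 4 = 13.

13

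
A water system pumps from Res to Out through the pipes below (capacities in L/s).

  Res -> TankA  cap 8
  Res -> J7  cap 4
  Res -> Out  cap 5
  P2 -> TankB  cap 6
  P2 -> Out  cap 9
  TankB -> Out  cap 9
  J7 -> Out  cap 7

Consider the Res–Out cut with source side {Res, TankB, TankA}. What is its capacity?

Edges leaving {Res, TankB, TankA}: Res→J7 (4), Res→Out (5), TankB→Out (9).
Cut capacity = 4 + 5 + 9 = 18.

18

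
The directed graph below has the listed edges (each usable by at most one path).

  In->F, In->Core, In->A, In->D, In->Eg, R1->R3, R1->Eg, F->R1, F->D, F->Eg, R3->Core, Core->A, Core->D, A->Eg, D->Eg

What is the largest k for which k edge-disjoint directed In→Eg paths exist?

Assign every edge capacity 1; by Menger, the answer equals the max flow.
Path In→Eg (+1); total 1.
Path In→F→Eg (+1); total 2.
Path In→A→Eg (+1); total 3.
Path In→D→Eg (+1); total 4.
No residual In→Eg path; max flow = 4.
Certifying cut of size 4: {A→Eg, D→Eg, In→Eg, In→F}.

4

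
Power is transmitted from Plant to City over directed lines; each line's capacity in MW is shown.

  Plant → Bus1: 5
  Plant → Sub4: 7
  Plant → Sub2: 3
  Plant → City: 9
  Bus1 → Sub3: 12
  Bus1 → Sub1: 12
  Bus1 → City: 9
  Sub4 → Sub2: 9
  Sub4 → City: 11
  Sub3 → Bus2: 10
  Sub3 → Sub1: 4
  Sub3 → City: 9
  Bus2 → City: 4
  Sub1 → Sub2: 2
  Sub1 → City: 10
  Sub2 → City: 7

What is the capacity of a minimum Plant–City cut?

Augment Plant→City: bottleneck 9, flow now 9.
Augment Plant→Bus1→City: bottleneck 5, flow now 14.
Augment Plant→Sub4→City: bottleneck 7, flow now 21.
Augment Plant→Sub2→City: bottleneck 3, flow now 24.
No augmenting path remains; maximum flow = 24.
By max-flow min-cut, the minimum cut capacity equals the max flow.
In the residual graph, reachable from Plant: {Plant}.
Min-cut edges: Plant→Bus1 (5), Plant→Sub4 (7), Plant→Sub2 (3), Plant→City (9); capacity 5 + 7 + 3 + 9 = 24.

24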